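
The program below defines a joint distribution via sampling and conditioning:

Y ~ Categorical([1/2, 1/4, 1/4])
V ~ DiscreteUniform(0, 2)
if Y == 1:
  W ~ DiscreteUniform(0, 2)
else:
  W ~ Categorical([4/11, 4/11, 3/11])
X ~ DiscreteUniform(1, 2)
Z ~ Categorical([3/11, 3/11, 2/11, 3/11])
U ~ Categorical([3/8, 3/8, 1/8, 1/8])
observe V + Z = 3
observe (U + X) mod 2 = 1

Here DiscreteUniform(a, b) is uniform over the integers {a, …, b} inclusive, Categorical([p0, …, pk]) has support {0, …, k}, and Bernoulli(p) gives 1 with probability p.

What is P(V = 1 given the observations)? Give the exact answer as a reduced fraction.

P(V = 1 | obs) = 1/4

Enumerate traces; 108 have nonzero weight after conditioning:
  (Y=0, V=0, W=0, X=1, Z=3, U=0) weight 3/968
  (Y=0, V=0, W=0, X=1, Z=3, U=2) weight 1/968
  (Y=0, V=0, W=0, X=2, Z=3, U=1) weight 3/968
  (Y=0, V=0, W=0, X=2, Z=3, U=3) weight 1/968
  (Y=0, V=0, W=1, X=1, Z=3, U=0) weight 3/968
  (Y=0, V=0, W=1, X=1, Z=3, U=2) weight 1/968
  (Y=0, V=0, W=1, X=2, Z=3, U=1) weight 3/968
  (Y=0, V=0, W=1, X=2, Z=3, U=3) weight 1/968
  (Y=0, V=1, W=0, X=1, Z=2, U=0) weight 1/484
  (Y=0, V=2, W=0, X=1, Z=1, U=0) weight 3/968
  … 98 more
Group by V:
  weight(V=0) = 1/22
  weight(V=1) = 1/33
  weight(V=2) = 1/22
Total weight = 1/22 + 1/33 + 1/22 = 4/33
P(V=0 | obs) = 1/22 / 4/33 = 3/8
P(V=1 | obs) = 1/33 / 4/33 = 1/4
P(V=2 | obs) = 1/22 / 4/33 = 3/8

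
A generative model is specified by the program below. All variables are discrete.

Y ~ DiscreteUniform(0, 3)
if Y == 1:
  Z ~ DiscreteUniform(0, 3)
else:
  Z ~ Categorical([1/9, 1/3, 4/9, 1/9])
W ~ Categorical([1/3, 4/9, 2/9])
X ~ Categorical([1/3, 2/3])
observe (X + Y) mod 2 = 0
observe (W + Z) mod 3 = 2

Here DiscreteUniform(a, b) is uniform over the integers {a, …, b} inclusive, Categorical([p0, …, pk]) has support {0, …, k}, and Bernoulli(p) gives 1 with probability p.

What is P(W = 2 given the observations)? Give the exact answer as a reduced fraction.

Enumerate traces; 16 have nonzero weight after conditioning:
  (Y=0, Z=0, W=2, X=0) weight 1/486
  (Y=0, Z=1, W=1, X=0) weight 1/81
  (Y=0, Z=2, W=0, X=0) weight 1/81
  (Y=0, Z=3, W=2, X=0) weight 1/486
  (Y=1, Z=0, W=2, X=1) weight 1/108
  (Y=1, Z=1, W=1, X=1) weight 1/54
  (Y=1, Z=2, W=0, X=1) weight 1/72
  (Y=1, Z=3, W=2, X=1) weight 1/108
  … 8 more
Group by W:
  weight(W=0) = 41/648
  weight(W=1) = 11/162
  weight(W=2) = 17/486
Total weight = 41/648 + 11/162 + 17/486 = 323/1944
P(W=0 | obs) = 41/648 / 323/1944 = 123/323
P(W=1 | obs) = 11/162 / 323/1944 = 132/323
P(W=2 | obs) = 17/486 / 323/1944 = 4/19

P(W = 2 | obs) = 4/19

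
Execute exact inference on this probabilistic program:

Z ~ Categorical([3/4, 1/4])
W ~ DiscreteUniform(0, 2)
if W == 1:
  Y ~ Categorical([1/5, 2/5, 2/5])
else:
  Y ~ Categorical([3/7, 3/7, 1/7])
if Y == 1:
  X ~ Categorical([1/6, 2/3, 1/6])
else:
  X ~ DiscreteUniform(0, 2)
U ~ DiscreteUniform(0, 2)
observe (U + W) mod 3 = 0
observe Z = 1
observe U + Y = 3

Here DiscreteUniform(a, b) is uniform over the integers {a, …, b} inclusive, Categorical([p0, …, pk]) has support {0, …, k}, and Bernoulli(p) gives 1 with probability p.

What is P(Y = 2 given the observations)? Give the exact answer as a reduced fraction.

Enumerate traces; 6 have nonzero weight after conditioning:
  (Z=1, W=1, Y=1, X=0, U=2) weight 1/540
  (Z=1, W=1, Y=1, X=1, U=2) weight 1/135
  (Z=1, W=1, Y=1, X=2, U=2) weight 1/540
  (Z=1, W=2, Y=2, X=0, U=1) weight 1/756
  (Z=1, W=2, Y=2, X=1, U=1) weight 1/756
  (Z=1, W=2, Y=2, X=2, U=1) weight 1/756
Group by Y:
  weight(Y=1) = 1/90
  weight(Y=2) = 1/252
Total weight = 1/90 + 1/252 = 19/1260
P(Y=1 | obs) = 1/90 / 19/1260 = 14/19
P(Y=2 | obs) = 1/252 / 19/1260 = 5/19

P(Y = 2 | obs) = 5/19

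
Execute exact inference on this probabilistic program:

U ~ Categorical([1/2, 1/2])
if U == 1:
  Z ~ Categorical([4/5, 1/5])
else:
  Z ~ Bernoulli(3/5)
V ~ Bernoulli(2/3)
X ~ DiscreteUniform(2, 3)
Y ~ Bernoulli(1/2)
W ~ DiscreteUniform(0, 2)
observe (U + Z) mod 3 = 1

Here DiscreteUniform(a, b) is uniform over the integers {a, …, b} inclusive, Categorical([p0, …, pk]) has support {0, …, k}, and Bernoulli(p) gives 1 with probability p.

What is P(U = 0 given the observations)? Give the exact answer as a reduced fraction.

P(U = 0 | obs) = 3/7

Enumerate traces; 48 have nonzero weight after conditioning:
  (U=0, Z=1, V=0, X=2, Y=0, W=0) weight 1/120
  (U=0, Z=1, V=0, X=2, Y=0, W=1) weight 1/120
  (U=0, Z=1, V=0, X=2, Y=0, W=2) weight 1/120
  (U=0, Z=1, V=0, X=2, Y=1, W=0) weight 1/120
  (U=0, Z=1, V=0, X=2, Y=1, W=1) weight 1/120
  (U=0, Z=1, V=0, X=2, Y=1, W=2) weight 1/120
  (U=0, Z=1, V=0, X=3, Y=0, W=0) weight 1/120
  (U=0, Z=1, V=0, X=3, Y=0, W=1) weight 1/120
  (U=1, Z=0, V=0, X=2, Y=0, W=0) weight 1/90
  … 39 more
Group by U:
  weight(U=0) = 3/10
  weight(U=1) = 2/5
Total weight = 3/10 + 2/5 = 7/10
P(U=0 | obs) = 3/10 / 7/10 = 3/7
P(U=1 | obs) = 2/5 / 7/10 = 4/7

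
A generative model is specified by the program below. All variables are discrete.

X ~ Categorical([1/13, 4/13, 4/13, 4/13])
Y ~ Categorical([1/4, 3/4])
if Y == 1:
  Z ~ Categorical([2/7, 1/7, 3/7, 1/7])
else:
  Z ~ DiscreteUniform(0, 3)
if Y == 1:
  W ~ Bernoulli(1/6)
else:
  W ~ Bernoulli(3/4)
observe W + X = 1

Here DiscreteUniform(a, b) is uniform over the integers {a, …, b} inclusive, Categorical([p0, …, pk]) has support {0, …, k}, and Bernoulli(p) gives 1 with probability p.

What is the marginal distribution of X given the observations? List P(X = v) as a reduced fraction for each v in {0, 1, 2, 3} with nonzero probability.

Enumerate traces; 16 have nonzero weight after conditioning:
  (X=0, Y=0, Z=0, W=1) weight 3/832
  (X=0, Y=0, Z=1, W=1) weight 3/832
  (X=0, Y=0, Z=2, W=1) weight 3/832
  (X=0, Y=0, Z=3, W=1) weight 3/832
  (X=0, Y=1, Z=0, W=1) weight 1/364
  (X=0, Y=1, Z=1, W=1) weight 1/728
  (X=0, Y=1, Z=2, W=1) weight 3/728
  (X=0, Y=1, Z=3, W=1) weight 1/728
  (X=1, Y=0, Z=0, W=0) weight 1/208
  … 7 more
Group by X:
  weight(X=0) = 5/208
  weight(X=1) = 11/52
Total weight = 5/208 + 11/52 = 49/208
P(X=0 | obs) = 5/208 / 49/208 = 5/49
P(X=1 | obs) = 11/52 / 49/208 = 44/49

P(X=0) = 5/49, P(X=1) = 44/49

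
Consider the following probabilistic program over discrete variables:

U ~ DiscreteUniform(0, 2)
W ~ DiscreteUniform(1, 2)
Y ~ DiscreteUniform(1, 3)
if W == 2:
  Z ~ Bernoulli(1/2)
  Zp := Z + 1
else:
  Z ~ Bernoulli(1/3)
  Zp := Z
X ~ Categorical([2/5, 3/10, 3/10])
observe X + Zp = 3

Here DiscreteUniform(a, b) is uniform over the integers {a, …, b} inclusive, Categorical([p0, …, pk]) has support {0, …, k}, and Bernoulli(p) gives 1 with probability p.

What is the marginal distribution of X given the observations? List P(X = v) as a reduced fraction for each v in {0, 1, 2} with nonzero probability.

Enumerate traces; 27 have nonzero weight after conditioning:
  (U=0, W=1, Y=1, Z=1, X=2) weight 1/180
  (U=0, W=1, Y=2, Z=1, X=2) weight 1/180
  (U=0, W=1, Y=3, Z=1, X=2) weight 1/180
  (U=0, W=2, Y=1, Z=0, X=2) weight 1/120
  (U=0, W=2, Y=1, Z=1, X=1) weight 1/120
  (U=0, W=2, Y=2, Z=0, X=2) weight 1/120
  (U=0, W=2, Y=2, Z=1, X=1) weight 1/120
  (U=0, W=2, Y=3, Z=0, X=2) weight 1/120
  … 19 more
Group by X:
  weight(X=1) = 3/40
  weight(X=2) = 1/8
Total weight = 3/40 + 1/8 = 1/5
P(X=1 | obs) = 3/40 / 1/5 = 3/8
P(X=2 | obs) = 1/8 / 1/5 = 5/8

P(X=1) = 3/8, P(X=2) = 5/8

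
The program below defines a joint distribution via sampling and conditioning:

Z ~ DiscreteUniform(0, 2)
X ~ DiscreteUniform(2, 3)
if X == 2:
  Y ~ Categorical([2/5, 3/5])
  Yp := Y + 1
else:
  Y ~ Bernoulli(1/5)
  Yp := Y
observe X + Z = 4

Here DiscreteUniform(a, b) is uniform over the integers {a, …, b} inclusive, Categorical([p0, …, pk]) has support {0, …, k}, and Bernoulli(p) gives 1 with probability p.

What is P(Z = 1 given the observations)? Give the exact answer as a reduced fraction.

P(Z = 1 | obs) = 1/2

Enumerate traces; 4 have nonzero weight after conditioning:
  (Z=1, X=3, Y=0) weight 2/15
  (Z=1, X=3, Y=1) weight 1/30
  (Z=2, X=2, Y=0) weight 1/15
  (Z=2, X=2, Y=1) weight 1/10
Group by Z:
  weight(Z=1) = 1/6
  weight(Z=2) = 1/6
Total weight = 1/6 + 1/6 = 1/3
P(Z=1 | obs) = 1/6 / 1/3 = 1/2
P(Z=2 | obs) = 1/6 / 1/3 = 1/2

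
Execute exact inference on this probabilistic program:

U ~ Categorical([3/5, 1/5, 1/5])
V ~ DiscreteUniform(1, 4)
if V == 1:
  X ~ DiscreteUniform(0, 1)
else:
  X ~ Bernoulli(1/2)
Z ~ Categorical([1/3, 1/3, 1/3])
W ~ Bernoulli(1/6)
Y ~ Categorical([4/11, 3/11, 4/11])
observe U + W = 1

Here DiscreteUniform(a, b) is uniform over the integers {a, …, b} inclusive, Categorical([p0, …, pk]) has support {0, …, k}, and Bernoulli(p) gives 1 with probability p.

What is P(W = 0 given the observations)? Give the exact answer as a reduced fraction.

Enumerate traces; 144 have nonzero weight after conditioning:
  (U=0, V=1, X=0, Z=0, W=1, Y=0) weight 1/660
  (U=0, V=1, X=0, Z=0, W=1, Y=1) weight 1/880
  (U=0, V=1, X=0, Z=0, W=1, Y=2) weight 1/660
  (U=0, V=1, X=0, Z=1, W=1, Y=0) weight 1/660
  (U=0, V=1, X=0, Z=1, W=1, Y=1) weight 1/880
  (U=0, V=1, X=0, Z=1, W=1, Y=2) weight 1/660
  (U=0, V=1, X=0, Z=2, W=1, Y=0) weight 1/660
  (U=0, V=1, X=0, Z=2, W=1, Y=1) weight 1/880
  (U=1, V=1, X=0, Z=0, W=0, Y=0) weight 1/396
  … 135 more
Group by W:
  weight(W=0) = 1/6
  weight(W=1) = 1/10
Total weight = 1/6 + 1/10 = 4/15
P(W=0 | obs) = 1/6 / 4/15 = 5/8
P(W=1 | obs) = 1/10 / 4/15 = 3/8

P(W = 0 | obs) = 5/8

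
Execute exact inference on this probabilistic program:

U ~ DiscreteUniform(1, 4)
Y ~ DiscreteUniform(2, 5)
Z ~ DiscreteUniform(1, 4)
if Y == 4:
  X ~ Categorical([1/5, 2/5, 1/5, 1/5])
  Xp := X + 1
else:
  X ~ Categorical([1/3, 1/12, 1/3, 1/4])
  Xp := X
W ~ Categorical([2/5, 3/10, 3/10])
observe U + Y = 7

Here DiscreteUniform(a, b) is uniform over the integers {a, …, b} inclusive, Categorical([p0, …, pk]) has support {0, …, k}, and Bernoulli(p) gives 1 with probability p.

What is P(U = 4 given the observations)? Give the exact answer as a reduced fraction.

P(U = 4 | obs) = 1/3

Enumerate traces; 144 have nonzero weight after conditioning:
  (U=2, Y=5, Z=1, X=0, W=0) weight 1/480
  (U=2, Y=5, Z=1, X=0, W=1) weight 1/640
  (U=2, Y=5, Z=1, X=0, W=2) weight 1/640
  (U=2, Y=5, Z=1, X=1, W=0) weight 1/1920
  (U=2, Y=5, Z=1, X=1, W=1) weight 1/2560
  (U=2, Y=5, Z=1, X=1, W=2) weight 1/2560
  (U=2, Y=5, Z=1, X=2, W=0) weight 1/480
  (U=2, Y=5, Z=1, X=2, W=1) weight 1/640
  (U=3, Y=4, Z=1, X=0, W=0) weight 1/800
  (U=4, Y=3, Z=1, X=0, W=0) weight 1/480
  … 134 more
Group by U:
  weight(U=2) = 1/16
  weight(U=3) = 1/16
  weight(U=4) = 1/16
Total weight = 1/16 + 1/16 + 1/16 = 3/16
P(U=2 | obs) = 1/16 / 3/16 = 1/3
P(U=3 | obs) = 1/16 / 3/16 = 1/3
P(U=4 | obs) = 1/16 / 3/16 = 1/3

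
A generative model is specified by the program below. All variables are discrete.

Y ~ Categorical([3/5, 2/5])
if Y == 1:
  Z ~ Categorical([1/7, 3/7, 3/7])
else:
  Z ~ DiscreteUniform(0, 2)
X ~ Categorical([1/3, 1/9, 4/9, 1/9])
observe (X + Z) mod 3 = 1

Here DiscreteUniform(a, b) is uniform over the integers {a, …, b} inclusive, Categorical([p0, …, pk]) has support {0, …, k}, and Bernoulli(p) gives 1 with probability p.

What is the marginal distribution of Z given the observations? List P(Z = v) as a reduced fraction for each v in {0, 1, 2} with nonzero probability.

P(Z=0) = 9/113, P(Z=1) = 52/113, P(Z=2) = 52/113

Enumerate traces; 8 have nonzero weight after conditioning:
  (Y=0, Z=0, X=1) weight 1/45
  (Y=0, Z=1, X=0) weight 1/15
  (Y=0, Z=1, X=3) weight 1/45
  (Y=0, Z=2, X=2) weight 4/45
  (Y=1, Z=0, X=1) weight 2/315
  (Y=1, Z=1, X=0) weight 2/35
  (Y=1, Z=1, X=3) weight 2/105
  (Y=1, Z=2, X=2) weight 8/105
Group by Z:
  weight(Z=0) = 1/35
  weight(Z=1) = 52/315
  weight(Z=2) = 52/315
Total weight = 1/35 + 52/315 + 52/315 = 113/315
P(Z=0 | obs) = 1/35 / 113/315 = 9/113
P(Z=1 | obs) = 52/315 / 113/315 = 52/113
P(Z=2 | obs) = 52/315 / 113/315 = 52/113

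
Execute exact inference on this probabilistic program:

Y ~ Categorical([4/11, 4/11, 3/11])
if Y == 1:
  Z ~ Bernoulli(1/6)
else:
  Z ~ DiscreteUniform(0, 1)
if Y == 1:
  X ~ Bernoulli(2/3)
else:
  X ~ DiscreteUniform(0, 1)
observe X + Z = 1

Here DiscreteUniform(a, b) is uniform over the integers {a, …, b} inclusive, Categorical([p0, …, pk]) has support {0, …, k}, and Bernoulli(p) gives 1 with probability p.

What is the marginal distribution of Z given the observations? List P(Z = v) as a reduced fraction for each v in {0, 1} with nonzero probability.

P(Z=0) = 143/214, P(Z=1) = 71/214

Enumerate traces; 6 have nonzero weight after conditioning:
  (Y=0, Z=0, X=1) weight 1/11
  (Y=0, Z=1, X=0) weight 1/11
  (Y=1, Z=0, X=1) weight 20/99
  (Y=1, Z=1, X=0) weight 2/99
  (Y=2, Z=0, X=1) weight 3/44
  (Y=2, Z=1, X=0) weight 3/44
Group by Z:
  weight(Z=0) = 13/36
  weight(Z=1) = 71/396
Total weight = 13/36 + 71/396 = 107/198
P(Z=0 | obs) = 13/36 / 107/198 = 143/214
P(Z=1 | obs) = 71/396 / 107/198 = 71/214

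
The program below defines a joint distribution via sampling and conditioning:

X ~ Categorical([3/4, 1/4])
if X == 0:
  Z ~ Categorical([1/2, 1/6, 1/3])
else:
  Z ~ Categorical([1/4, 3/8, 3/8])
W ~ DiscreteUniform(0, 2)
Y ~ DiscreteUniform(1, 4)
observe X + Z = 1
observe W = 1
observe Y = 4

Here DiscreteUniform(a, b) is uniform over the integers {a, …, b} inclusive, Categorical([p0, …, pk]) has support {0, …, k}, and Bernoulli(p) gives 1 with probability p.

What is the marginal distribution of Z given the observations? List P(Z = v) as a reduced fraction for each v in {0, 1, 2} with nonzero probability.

P(Z=0) = 1/3, P(Z=1) = 2/3

Enumerate traces; 2 have nonzero weight after conditioning:
  (X=0, Z=1, W=1, Y=4) weight 1/96
  (X=1, Z=0, W=1, Y=4) weight 1/192
Group by Z:
  weight(Z=0) = 1/192
  weight(Z=1) = 1/96
Total weight = 1/192 + 1/96 = 1/64
P(Z=0 | obs) = 1/192 / 1/64 = 1/3
P(Z=1 | obs) = 1/96 / 1/64 = 2/3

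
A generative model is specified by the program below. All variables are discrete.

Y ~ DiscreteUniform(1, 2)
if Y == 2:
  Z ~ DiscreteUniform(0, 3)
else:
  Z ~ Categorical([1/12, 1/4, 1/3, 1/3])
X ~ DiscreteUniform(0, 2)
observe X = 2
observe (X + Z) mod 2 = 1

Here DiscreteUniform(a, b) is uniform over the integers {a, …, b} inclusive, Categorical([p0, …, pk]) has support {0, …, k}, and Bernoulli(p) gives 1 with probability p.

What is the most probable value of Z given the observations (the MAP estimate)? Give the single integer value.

Enumerate traces; 4 have nonzero weight after conditioning:
  (Y=1, Z=1, X=2) weight 1/24
  (Y=1, Z=3, X=2) weight 1/18
  (Y=2, Z=1, X=2) weight 1/24
  (Y=2, Z=3, X=2) weight 1/24
Group by Z:
  weight(Z=1) = 1/12
  weight(Z=3) = 7/72
Total weight = 1/12 + 7/72 = 13/72
P(Z=1 | obs) = 1/12 / 13/72 = 6/13
P(Z=3 | obs) = 7/72 / 13/72 = 7/13
argmax = 3

argmax_v P(Z = v | obs) = 3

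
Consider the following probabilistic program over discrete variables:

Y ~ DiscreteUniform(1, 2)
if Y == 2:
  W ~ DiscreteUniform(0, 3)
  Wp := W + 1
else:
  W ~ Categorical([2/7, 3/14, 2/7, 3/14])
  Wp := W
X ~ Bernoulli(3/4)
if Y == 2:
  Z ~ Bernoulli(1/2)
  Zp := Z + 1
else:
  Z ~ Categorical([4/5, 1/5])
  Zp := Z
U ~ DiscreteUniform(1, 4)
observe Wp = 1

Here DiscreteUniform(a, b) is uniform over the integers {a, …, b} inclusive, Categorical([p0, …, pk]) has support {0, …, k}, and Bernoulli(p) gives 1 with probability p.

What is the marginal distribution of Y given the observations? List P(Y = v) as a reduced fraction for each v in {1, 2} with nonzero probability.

P(Y=1) = 6/13, P(Y=2) = 7/13

Enumerate traces; 32 have nonzero weight after conditioning:
  (Y=1, W=1, X=0, Z=0, U=1) weight 3/560
  (Y=1, W=1, X=0, Z=0, U=2) weight 3/560
  (Y=1, W=1, X=0, Z=0, U=3) weight 3/560
  (Y=1, W=1, X=0, Z=0, U=4) weight 3/560
  (Y=1, W=1, X=0, Z=1, U=1) weight 3/2240
  (Y=1, W=1, X=0, Z=1, U=2) weight 3/2240
  (Y=1, W=1, X=0, Z=1, U=3) weight 3/2240
  (Y=1, W=1, X=0, Z=1, U=4) weight 3/2240
  (Y=2, W=0, X=0, Z=0, U=1) weight 1/256
  … 23 more
Group by Y:
  weight(Y=1) = 3/28
  weight(Y=2) = 1/8
Total weight = 3/28 + 1/8 = 13/56
P(Y=1 | obs) = 3/28 / 13/56 = 6/13
P(Y=2 | obs) = 1/8 / 13/56 = 7/13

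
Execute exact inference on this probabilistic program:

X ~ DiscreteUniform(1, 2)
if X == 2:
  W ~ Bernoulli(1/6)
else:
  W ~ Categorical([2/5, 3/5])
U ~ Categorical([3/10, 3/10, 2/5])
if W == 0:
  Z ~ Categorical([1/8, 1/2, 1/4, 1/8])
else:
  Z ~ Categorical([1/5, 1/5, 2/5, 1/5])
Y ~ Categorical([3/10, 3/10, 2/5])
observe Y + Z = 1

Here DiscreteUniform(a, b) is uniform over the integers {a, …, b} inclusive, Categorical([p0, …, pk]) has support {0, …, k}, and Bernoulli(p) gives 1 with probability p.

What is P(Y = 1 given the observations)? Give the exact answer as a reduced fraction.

Enumerate traces; 24 have nonzero weight after conditioning:
  (X=1, W=0, U=0, Z=0, Y=1) weight 9/4000
  (X=1, W=0, U=0, Z=1, Y=0) weight 9/1000
  (X=1, W=0, U=1, Z=0, Y=1) weight 9/4000
  (X=1, W=0, U=1, Z=1, Y=0) weight 9/1000
  (X=1, W=0, U=2, Z=0, Y=1) weight 3/1000
  (X=1, W=0, U=2, Z=1, Y=0) weight 3/250
  (X=1, W=1, U=0, Z=0, Y=1) weight 27/5000
  (X=1, W=1, U=0, Z=1, Y=0) weight 27/5000
  … 16 more
Group by Y:
  weight(Y=0) = 231/2000
  weight(Y=1) = 369/8000
Total weight = 231/2000 + 369/8000 = 1293/8000
P(Y=0 | obs) = 231/2000 / 1293/8000 = 308/431
P(Y=1 | obs) = 369/8000 / 1293/8000 = 123/431

P(Y = 1 | obs) = 123/431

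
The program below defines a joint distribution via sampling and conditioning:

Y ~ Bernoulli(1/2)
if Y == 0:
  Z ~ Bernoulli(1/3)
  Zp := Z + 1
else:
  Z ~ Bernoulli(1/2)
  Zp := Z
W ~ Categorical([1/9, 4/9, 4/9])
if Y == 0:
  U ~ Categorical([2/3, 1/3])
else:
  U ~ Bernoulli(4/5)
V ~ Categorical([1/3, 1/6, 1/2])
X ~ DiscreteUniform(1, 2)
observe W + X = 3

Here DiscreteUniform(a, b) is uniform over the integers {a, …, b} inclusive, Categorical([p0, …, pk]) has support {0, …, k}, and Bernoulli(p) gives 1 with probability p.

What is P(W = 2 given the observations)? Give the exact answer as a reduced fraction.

P(W = 2 | obs) = 1/2

Enumerate traces; 48 have nonzero weight after conditioning:
  (Y=0, Z=0, W=1, U=0, V=0, X=2) weight 4/243
  (Y=0, Z=0, W=1, U=0, V=1, X=2) weight 2/243
  (Y=0, Z=0, W=1, U=0, V=2, X=2) weight 2/81
  (Y=0, Z=0, W=1, U=1, V=0, X=2) weight 2/243
  (Y=0, Z=0, W=1, U=1, V=1, X=2) weight 1/243
  (Y=0, Z=0, W=1, U=1, V=2, X=2) weight 1/81
  (Y=0, Z=0, W=2, U=0, V=0, X=1) weight 4/243
  (Y=0, Z=0, W=2, U=0, V=1, X=1) weight 2/243
  … 40 more
Group by W:
  weight(W=1) = 2/9
  weight(W=2) = 2/9
Total weight = 2/9 + 2/9 = 4/9
P(W=1 | obs) = 2/9 / 4/9 = 1/2
P(W=2 | obs) = 2/9 / 4/9 = 1/2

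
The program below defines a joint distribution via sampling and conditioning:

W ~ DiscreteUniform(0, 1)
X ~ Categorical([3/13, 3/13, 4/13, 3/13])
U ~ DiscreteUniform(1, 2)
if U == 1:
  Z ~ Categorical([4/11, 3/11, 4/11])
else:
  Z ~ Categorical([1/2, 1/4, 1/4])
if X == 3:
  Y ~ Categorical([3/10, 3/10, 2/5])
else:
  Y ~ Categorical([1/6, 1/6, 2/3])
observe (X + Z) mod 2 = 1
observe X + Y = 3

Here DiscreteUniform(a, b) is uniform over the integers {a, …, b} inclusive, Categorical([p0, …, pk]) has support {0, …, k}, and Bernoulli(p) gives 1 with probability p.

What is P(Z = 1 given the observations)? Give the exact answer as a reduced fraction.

Enumerate traces; 20 have nonzero weight after conditioning:
  (W=0, X=1, U=1, Z=0, Y=2) weight 2/143
  (W=0, X=1, U=1, Z=2, Y=2) weight 2/143
  (W=0, X=1, U=2, Z=0, Y=2) weight 1/52
  (W=0, X=1, U=2, Z=2, Y=2) weight 1/104
  (W=0, X=2, U=1, Z=1, Y=1) weight 1/286
  (W=0, X=2, U=2, Z=1, Y=1) weight 1/312
  (W=0, X=3, U=1, Z=0, Y=0) weight 9/1430
  (W=0, X=3, U=1, Z=2, Y=0) weight 9/1430
  … 12 more
Group by Z:
  weight(Z=0) = 551/5720
  weight(Z=1) = 23/1716
  weight(Z=2) = 783/11440
Total weight = 551/5720 + 23/1716 + 783/11440 = 1223/6864
P(Z=0 | obs) = 551/5720 / 1223/6864 = 3306/6115
P(Z=1 | obs) = 23/1716 / 1223/6864 = 92/1223
P(Z=2 | obs) = 783/11440 / 1223/6864 = 2349/6115

P(Z = 1 | obs) = 92/1223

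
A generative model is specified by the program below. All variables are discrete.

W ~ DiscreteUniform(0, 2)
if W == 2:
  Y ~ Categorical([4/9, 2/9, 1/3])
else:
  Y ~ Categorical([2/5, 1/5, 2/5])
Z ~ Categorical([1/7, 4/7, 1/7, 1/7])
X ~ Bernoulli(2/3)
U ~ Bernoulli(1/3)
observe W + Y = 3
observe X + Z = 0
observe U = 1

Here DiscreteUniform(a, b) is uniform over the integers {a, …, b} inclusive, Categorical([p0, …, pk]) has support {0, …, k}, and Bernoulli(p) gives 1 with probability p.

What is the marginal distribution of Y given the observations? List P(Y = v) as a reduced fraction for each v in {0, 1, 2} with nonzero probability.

Enumerate traces; 2 have nonzero weight after conditioning:
  (W=1, Y=2, Z=0, X=0, U=1) weight 2/945
  (W=2, Y=1, Z=0, X=0, U=1) weight 2/1701
Group by Y:
  weight(Y=1) = 2/1701
  weight(Y=2) = 2/945
Total weight = 2/1701 + 2/945 = 4/1215
P(Y=1 | obs) = 2/1701 / 4/1215 = 5/14
P(Y=2 | obs) = 2/945 / 4/1215 = 9/14

P(Y=1) = 5/14, P(Y=2) = 9/14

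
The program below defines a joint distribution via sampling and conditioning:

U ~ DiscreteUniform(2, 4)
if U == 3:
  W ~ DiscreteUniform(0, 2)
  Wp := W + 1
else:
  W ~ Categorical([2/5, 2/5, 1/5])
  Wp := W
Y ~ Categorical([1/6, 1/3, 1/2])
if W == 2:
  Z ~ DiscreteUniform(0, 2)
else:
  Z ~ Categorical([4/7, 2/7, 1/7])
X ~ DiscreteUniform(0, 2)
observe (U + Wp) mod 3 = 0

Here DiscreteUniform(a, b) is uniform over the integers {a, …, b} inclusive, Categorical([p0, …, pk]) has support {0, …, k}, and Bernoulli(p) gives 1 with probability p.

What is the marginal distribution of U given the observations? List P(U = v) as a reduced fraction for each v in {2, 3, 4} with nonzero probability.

Enumerate traces; 81 have nonzero weight after conditioning:
  (U=2, W=1, Y=0, Z=0, X=0) weight 4/945
  (U=2, W=1, Y=0, Z=0, X=1) weight 4/945
  (U=2, W=1, Y=0, Z=0, X=2) weight 4/945
  (U=2, W=1, Y=0, Z=1, X=0) weight 2/945
  (U=2, W=1, Y=0, Z=1, X=1) weight 2/945
  (U=2, W=1, Y=0, Z=1, X=2) weight 2/945
  (U=2, W=1, Y=0, Z=2, X=0) weight 1/945
  (U=2, W=1, Y=0, Z=2, X=1) weight 1/945
  (U=3, W=2, Y=0, Z=0, X=0) weight 1/486
  (U=4, W=2, Y=0, Z=0, X=0) weight 1/810
  … 71 more
Group by U:
  weight(U=2) = 2/15
  weight(U=3) = 1/9
  weight(U=4) = 1/15
Total weight = 2/15 + 1/9 + 1/15 = 14/45
P(U=2 | obs) = 2/15 / 14/45 = 3/7
P(U=3 | obs) = 1/9 / 14/45 = 5/14
P(U=4 | obs) = 1/15 / 14/45 = 3/14

P(U=2) = 3/7, P(U=3) = 5/14, P(U=4) = 3/14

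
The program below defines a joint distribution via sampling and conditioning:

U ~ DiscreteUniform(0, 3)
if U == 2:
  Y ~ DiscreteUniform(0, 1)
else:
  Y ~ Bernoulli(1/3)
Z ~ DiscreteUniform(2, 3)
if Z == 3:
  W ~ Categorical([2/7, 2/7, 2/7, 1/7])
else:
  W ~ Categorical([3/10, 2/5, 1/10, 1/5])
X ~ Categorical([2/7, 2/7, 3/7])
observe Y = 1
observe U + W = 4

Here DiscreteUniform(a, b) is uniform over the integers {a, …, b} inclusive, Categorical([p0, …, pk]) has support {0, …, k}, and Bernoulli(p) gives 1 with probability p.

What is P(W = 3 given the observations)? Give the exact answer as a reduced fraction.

Enumerate traces; 18 have nonzero weight after conditioning:
  (U=1, Y=1, Z=2, W=3, X=0) weight 1/420
  (U=1, Y=1, Z=2, W=3, X=1) weight 1/420
  (U=1, Y=1, Z=2, W=3, X=2) weight 1/280
  (U=1, Y=1, Z=3, W=3, X=0) weight 1/588
  (U=1, Y=1, Z=3, W=3, X=1) weight 1/588
  (U=1, Y=1, Z=3, W=3, X=2) weight 1/392
  (U=2, Y=1, Z=2, W=2, X=0) weight 1/560
  (U=2, Y=1, Z=2, W=2, X=1) weight 1/560
  (U=3, Y=1, Z=2, W=1, X=0) weight 1/210
  … 9 more
Group by W:
  weight(W=1) = 1/35
  weight(W=2) = 27/1120
  weight(W=3) = 1/70
Total weight = 1/35 + 27/1120 + 1/70 = 15/224
P(W=1 | obs) = 1/35 / 15/224 = 32/75
P(W=2 | obs) = 27/1120 / 15/224 = 9/25
P(W=3 | obs) = 1/70 / 15/224 = 16/75

P(W = 3 | obs) = 16/75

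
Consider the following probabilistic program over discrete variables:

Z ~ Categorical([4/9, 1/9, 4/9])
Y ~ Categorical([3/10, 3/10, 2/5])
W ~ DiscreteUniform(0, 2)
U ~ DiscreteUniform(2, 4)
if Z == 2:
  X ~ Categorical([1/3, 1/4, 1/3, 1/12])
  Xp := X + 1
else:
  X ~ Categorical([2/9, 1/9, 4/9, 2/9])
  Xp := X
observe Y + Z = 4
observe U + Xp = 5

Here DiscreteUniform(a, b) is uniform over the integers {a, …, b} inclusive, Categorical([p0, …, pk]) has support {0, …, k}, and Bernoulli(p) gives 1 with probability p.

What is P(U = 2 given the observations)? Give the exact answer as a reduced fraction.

P(U = 2 | obs) = 4/11

Enumerate traces; 9 have nonzero weight after conditioning:
  (Z=2, Y=2, W=0, U=2, X=2) weight 8/1215
  (Z=2, Y=2, W=0, U=3, X=1) weight 2/405
  (Z=2, Y=2, W=0, U=4, X=0) weight 8/1215
  (Z=2, Y=2, W=1, U=2, X=2) weight 8/1215
  (Z=2, Y=2, W=1, U=3, X=1) weight 2/405
  (Z=2, Y=2, W=1, U=4, X=0) weight 8/1215
  (Z=2, Y=2, W=2, U=2, X=2) weight 8/1215
  (Z=2, Y=2, W=2, U=3, X=1) weight 2/405
  … 1 more
Group by U:
  weight(U=2) = 8/405
  weight(U=3) = 2/135
  weight(U=4) = 8/405
Total weight = 8/405 + 2/135 + 8/405 = 22/405
P(U=2 | obs) = 8/405 / 22/405 = 4/11
P(U=3 | obs) = 2/135 / 22/405 = 3/11
P(U=4 | obs) = 8/405 / 22/405 = 4/11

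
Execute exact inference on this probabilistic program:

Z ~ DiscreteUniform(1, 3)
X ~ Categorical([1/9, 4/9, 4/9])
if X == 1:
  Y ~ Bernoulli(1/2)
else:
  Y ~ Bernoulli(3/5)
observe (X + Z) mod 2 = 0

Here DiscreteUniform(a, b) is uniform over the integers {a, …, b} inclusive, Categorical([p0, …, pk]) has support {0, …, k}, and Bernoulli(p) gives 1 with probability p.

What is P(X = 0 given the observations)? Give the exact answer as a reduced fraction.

Enumerate traces; 8 have nonzero weight after conditioning:
  (Z=1, X=1, Y=0) weight 2/27
  (Z=1, X=1, Y=1) weight 2/27
  (Z=2, X=0, Y=0) weight 2/135
  (Z=2, X=0, Y=1) weight 1/45
  (Z=2, X=2, Y=0) weight 8/135
  (Z=2, X=2, Y=1) weight 4/45
  (Z=3, X=1, Y=0) weight 2/27
  (Z=3, X=1, Y=1) weight 2/27
Group by X:
  weight(X=0) = 1/27
  weight(X=1) = 8/27
  weight(X=2) = 4/27
Total weight = 1/27 + 8/27 + 4/27 = 13/27
P(X=0 | obs) = 1/27 / 13/27 = 1/13
P(X=1 | obs) = 8/27 / 13/27 = 8/13
P(X=2 | obs) = 4/27 / 13/27 = 4/13

P(X = 0 | obs) = 1/13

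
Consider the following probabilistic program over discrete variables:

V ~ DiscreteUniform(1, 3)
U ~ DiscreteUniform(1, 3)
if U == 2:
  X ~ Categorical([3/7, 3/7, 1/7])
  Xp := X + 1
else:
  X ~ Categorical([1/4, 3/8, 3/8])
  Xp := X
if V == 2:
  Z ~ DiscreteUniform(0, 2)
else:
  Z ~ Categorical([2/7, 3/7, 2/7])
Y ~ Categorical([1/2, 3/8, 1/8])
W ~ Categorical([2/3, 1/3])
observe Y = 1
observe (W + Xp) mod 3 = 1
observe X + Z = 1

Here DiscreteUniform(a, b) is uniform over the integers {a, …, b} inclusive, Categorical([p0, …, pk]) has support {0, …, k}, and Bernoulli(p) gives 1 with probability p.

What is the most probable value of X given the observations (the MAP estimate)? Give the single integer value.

Enumerate traces; 15 have nonzero weight after conditioning:
  (V=1, U=1, X=0, Z=1, Y=1, W=1) weight 1/672
  (V=1, U=1, X=1, Z=0, Y=1, W=0) weight 1/336
  (V=1, U=2, X=0, Z=1, Y=1, W=0) weight 1/196
  (V=1, U=3, X=0, Z=1, Y=1, W=1) weight 1/672
  (V=1, U=3, X=1, Z=0, Y=1, W=0) weight 1/336
  (V=2, U=1, X=0, Z=1, Y=1, W=1) weight 1/864
  (V=2, U=1, X=1, Z=0, Y=1, W=0) weight 1/288
  (V=2, U=2, X=0, Z=1, Y=1, W=0) weight 1/252
  … 7 more
Group by X:
  weight(X=0) = 475/21168
  weight(X=1) = 19/1008
Total weight = 475/21168 + 19/1008 = 437/10584
P(X=0 | obs) = 475/21168 / 437/10584 = 25/46
P(X=1 | obs) = 19/1008 / 437/10584 = 21/46
argmax = 0

argmax_v P(X = v | obs) = 0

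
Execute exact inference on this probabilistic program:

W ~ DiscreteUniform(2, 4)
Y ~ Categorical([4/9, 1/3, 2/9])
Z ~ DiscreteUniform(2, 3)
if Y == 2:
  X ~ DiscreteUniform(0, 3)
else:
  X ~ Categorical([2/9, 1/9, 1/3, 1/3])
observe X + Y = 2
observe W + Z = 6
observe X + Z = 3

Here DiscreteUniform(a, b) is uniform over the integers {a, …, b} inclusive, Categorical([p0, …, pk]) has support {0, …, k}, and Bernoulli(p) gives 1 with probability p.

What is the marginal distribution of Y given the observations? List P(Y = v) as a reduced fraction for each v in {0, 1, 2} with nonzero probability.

P(Y=1) = 2/5, P(Y=2) = 3/5

Enumerate traces; 2 have nonzero weight after conditioning:
  (W=3, Y=2, Z=3, X=0) weight 1/108
  (W=4, Y=1, Z=2, X=1) weight 1/162
Group by Y:
  weight(Y=1) = 1/162
  weight(Y=2) = 1/108
Total weight = 1/162 + 1/108 = 5/324
P(Y=1 | obs) = 1/162 / 5/324 = 2/5
P(Y=2 | obs) = 1/108 / 5/324 = 3/5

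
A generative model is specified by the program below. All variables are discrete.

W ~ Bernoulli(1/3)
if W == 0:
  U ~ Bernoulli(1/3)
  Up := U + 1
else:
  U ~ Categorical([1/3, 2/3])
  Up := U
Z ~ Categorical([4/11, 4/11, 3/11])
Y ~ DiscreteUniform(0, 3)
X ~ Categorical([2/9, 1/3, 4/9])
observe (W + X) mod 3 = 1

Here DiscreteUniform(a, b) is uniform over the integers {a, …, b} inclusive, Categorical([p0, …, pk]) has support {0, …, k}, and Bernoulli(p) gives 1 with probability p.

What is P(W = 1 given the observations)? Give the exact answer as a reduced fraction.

P(W = 1 | obs) = 1/4

Enumerate traces; 48 have nonzero weight after conditioning:
  (W=0, U=0, Z=0, Y=0, X=1) weight 4/297
  (W=0, U=0, Z=0, Y=1, X=1) weight 4/297
  (W=0, U=0, Z=0, Y=2, X=1) weight 4/297
  (W=0, U=0, Z=0, Y=3, X=1) weight 4/297
  (W=0, U=0, Z=1, Y=0, X=1) weight 4/297
  (W=0, U=0, Z=1, Y=1, X=1) weight 4/297
  (W=0, U=0, Z=1, Y=2, X=1) weight 4/297
  (W=0, U=0, Z=1, Y=3, X=1) weight 4/297
  (W=1, U=0, Z=0, Y=0, X=0) weight 2/891
  … 39 more
Group by W:
  weight(W=0) = 2/9
  weight(W=1) = 2/27
Total weight = 2/9 + 2/27 = 8/27
P(W=0 | obs) = 2/9 / 8/27 = 3/4
P(W=1 | obs) = 2/27 / 8/27 = 1/4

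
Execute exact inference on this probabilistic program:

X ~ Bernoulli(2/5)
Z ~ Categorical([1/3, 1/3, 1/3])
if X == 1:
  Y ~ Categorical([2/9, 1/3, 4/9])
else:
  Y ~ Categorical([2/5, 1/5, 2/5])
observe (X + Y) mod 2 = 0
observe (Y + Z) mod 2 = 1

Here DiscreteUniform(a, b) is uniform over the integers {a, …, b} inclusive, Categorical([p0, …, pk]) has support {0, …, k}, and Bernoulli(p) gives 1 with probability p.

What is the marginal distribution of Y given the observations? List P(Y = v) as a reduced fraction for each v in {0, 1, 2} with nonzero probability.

Enumerate traces; 4 have nonzero weight after conditioning:
  (X=0, Z=1, Y=0) weight 2/25
  (X=0, Z=1, Y=2) weight 2/25
  (X=1, Z=0, Y=1) weight 2/45
  (X=1, Z=2, Y=1) weight 2/45
Group by Y:
  weight(Y=0) = 2/25
  weight(Y=1) = 4/45
  weight(Y=2) = 2/25
Total weight = 2/25 + 4/45 + 2/25 = 56/225
P(Y=0 | obs) = 2/25 / 56/225 = 9/28
P(Y=1 | obs) = 4/45 / 56/225 = 5/14
P(Y=2 | obs) = 2/25 / 56/225 = 9/28

P(Y=0) = 9/28, P(Y=1) = 5/14, P(Y=2) = 9/28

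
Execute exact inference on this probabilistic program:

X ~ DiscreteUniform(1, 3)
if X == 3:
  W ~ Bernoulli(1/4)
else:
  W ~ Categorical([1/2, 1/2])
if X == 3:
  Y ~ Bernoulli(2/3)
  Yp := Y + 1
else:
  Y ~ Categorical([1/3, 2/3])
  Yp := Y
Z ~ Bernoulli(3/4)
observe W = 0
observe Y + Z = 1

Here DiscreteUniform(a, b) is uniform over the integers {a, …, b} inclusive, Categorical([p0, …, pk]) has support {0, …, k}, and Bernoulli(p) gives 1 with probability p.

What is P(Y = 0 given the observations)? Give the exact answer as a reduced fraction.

P(Y = 0 | obs) = 3/5

Enumerate traces; 6 have nonzero weight after conditioning:
  (X=1, W=0, Y=0, Z=1) weight 1/24
  (X=1, W=0, Y=1, Z=0) weight 1/36
  (X=2, W=0, Y=0, Z=1) weight 1/24
  (X=2, W=0, Y=1, Z=0) weight 1/36
  (X=3, W=0, Y=0, Z=1) weight 1/16
  (X=3, W=0, Y=1, Z=0) weight 1/24
Group by Y:
  weight(Y=0) = 7/48
  weight(Y=1) = 7/72
Total weight = 7/48 + 7/72 = 35/144
P(Y=0 | obs) = 7/48 / 35/144 = 3/5
P(Y=1 | obs) = 7/72 / 35/144 = 2/5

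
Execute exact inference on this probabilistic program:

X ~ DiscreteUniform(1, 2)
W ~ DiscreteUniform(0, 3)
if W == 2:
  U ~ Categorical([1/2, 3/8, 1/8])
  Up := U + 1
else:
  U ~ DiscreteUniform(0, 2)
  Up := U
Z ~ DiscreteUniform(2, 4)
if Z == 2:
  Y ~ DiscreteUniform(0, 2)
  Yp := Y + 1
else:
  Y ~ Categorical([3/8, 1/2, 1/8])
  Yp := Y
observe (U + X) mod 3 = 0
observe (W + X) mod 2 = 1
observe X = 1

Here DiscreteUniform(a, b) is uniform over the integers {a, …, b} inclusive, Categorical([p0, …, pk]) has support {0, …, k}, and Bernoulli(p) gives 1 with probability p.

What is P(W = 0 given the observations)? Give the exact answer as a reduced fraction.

P(W = 0 | obs) = 8/11

Enumerate traces; 18 have nonzero weight after conditioning:
  (X=1, W=0, U=2, Z=2, Y=0) weight 1/216
  (X=1, W=0, U=2, Z=2, Y=1) weight 1/216
  (X=1, W=0, U=2, Z=2, Y=2) weight 1/216
  (X=1, W=0, U=2, Z=3, Y=0) weight 1/192
  (X=1, W=0, U=2, Z=3, Y=1) weight 1/144
  (X=1, W=0, U=2, Z=3, Y=2) weight 1/576
  (X=1, W=0, U=2, Z=4, Y=0) weight 1/192
  (X=1, W=0, U=2, Z=4, Y=1) weight 1/144
  (X=1, W=2, U=2, Z=2, Y=0) weight 1/576
  … 9 more
Group by W:
  weight(W=0) = 1/24
  weight(W=2) = 1/64
Total weight = 1/24 + 1/64 = 11/192
P(W=0 | obs) = 1/24 / 11/192 = 8/11
P(W=2 | obs) = 1/64 / 11/192 = 3/11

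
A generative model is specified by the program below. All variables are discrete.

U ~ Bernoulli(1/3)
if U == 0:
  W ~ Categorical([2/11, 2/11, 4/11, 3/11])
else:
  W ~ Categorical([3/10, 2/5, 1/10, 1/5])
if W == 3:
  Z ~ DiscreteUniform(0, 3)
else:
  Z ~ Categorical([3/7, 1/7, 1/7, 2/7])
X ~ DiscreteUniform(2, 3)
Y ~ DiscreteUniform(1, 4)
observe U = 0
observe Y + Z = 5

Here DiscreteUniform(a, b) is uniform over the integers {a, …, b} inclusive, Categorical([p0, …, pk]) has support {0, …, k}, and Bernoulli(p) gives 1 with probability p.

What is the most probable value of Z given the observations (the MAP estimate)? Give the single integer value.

Enumerate traces; 24 have nonzero weight after conditioning:
  (U=0, W=0, Z=1, X=2, Y=4) weight 1/462
  (U=0, W=0, Z=1, X=3, Y=4) weight 1/462
  (U=0, W=0, Z=2, X=2, Y=3) weight 1/462
  (U=0, W=0, Z=2, X=3, Y=3) weight 1/462
  (U=0, W=0, Z=3, X=2, Y=2) weight 1/231
  (U=0, W=0, Z=3, X=3, Y=2) weight 1/231
  (U=0, W=1, Z=1, X=2, Y=4) weight 1/462
  (U=0, W=1, Z=1, X=3, Y=4) weight 1/462
  … 16 more
Group by Z:
  weight(Z=1) = 53/1848
  weight(Z=2) = 53/1848
  weight(Z=3) = 85/1848
Total weight = 53/1848 + 53/1848 + 85/1848 = 191/1848
P(Z=1 | obs) = 53/1848 / 191/1848 = 53/191
P(Z=2 | obs) = 53/1848 / 191/1848 = 53/191
P(Z=3 | obs) = 85/1848 / 191/1848 = 85/191
argmax = 3

argmax_v P(Z = v | obs) = 3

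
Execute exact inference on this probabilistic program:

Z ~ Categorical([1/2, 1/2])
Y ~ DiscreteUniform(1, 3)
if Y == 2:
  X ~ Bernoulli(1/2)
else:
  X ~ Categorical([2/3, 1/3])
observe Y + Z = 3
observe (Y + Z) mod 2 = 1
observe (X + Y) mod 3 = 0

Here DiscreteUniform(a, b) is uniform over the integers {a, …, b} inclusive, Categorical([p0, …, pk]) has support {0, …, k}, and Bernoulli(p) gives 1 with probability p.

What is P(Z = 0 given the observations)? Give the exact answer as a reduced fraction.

Enumerate traces; 2 have nonzero weight after conditioning:
  (Z=0, Y=3, X=0) weight 1/9
  (Z=1, Y=2, X=1) weight 1/12
Group by Z:
  weight(Z=0) = 1/9
  weight(Z=1) = 1/12
Total weight = 1/9 + 1/12 = 7/36
P(Z=0 | obs) = 1/9 / 7/36 = 4/7
P(Z=1 | obs) = 1/12 / 7/36 = 3/7

P(Z = 0 | obs) = 4/7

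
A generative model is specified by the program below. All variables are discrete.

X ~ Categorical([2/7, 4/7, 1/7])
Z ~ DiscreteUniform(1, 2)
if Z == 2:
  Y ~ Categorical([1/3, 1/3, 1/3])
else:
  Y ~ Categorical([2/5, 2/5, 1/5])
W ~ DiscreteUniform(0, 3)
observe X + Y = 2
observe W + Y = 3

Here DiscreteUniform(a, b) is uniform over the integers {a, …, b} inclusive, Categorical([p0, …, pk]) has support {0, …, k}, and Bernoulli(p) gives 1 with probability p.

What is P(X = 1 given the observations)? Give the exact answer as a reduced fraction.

Enumerate traces; 6 have nonzero weight after conditioning:
  (X=0, Z=1, Y=2, W=1) weight 1/140
  (X=0, Z=2, Y=2, W=1) weight 1/84
  (X=1, Z=1, Y=1, W=2) weight 1/35
  (X=1, Z=2, Y=1, W=2) weight 1/42
  (X=2, Z=1, Y=0, W=3) weight 1/140
  (X=2, Z=2, Y=0, W=3) weight 1/168
Group by X:
  weight(X=0) = 2/105
  weight(X=1) = 11/210
  weight(X=2) = 11/840
Total weight = 2/105 + 11/210 + 11/840 = 71/840
P(X=0 | obs) = 2/105 / 71/840 = 16/71
P(X=1 | obs) = 11/210 / 71/840 = 44/71
P(X=2 | obs) = 11/840 / 71/840 = 11/71

P(X = 1 | obs) = 44/71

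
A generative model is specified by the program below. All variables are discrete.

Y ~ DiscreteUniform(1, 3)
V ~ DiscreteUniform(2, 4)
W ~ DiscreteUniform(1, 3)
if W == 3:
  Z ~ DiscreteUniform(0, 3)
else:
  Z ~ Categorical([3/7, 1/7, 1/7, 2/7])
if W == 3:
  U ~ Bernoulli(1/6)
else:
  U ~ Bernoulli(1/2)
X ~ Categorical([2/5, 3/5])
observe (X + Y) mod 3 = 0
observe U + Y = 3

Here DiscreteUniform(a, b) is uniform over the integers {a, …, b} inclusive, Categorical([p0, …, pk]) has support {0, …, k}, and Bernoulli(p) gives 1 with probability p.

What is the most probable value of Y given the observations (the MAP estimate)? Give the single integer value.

Enumerate traces; 72 have nonzero weight after conditioning:
  (Y=2, V=2, W=1, Z=0, U=1, X=1) weight 1/210
  (Y=2, V=2, W=1, Z=1, U=1, X=1) weight 1/630
  (Y=2, V=2, W=1, Z=2, U=1, X=1) weight 1/630
  (Y=2, V=2, W=1, Z=3, U=1, X=1) weight 1/315
  (Y=2, V=2, W=2, Z=0, U=1, X=1) weight 1/210
  (Y=2, V=2, W=2, Z=1, U=1, X=1) weight 1/630
  (Y=2, V=2, W=2, Z=2, U=1, X=1) weight 1/630
  (Y=2, V=2, W=2, Z=3, U=1, X=1) weight 1/315
  (Y=3, V=2, W=1, Z=0, U=0, X=0) weight 1/315
  … 63 more
Group by Y:
  weight(Y=2) = 7/90
  weight(Y=3) = 11/135
Total weight = 7/90 + 11/135 = 43/270
P(Y=2 | obs) = 7/90 / 43/270 = 21/43
P(Y=3 | obs) = 11/135 / 43/270 = 22/43
argmax = 3

argmax_v P(Y = v | obs) = 3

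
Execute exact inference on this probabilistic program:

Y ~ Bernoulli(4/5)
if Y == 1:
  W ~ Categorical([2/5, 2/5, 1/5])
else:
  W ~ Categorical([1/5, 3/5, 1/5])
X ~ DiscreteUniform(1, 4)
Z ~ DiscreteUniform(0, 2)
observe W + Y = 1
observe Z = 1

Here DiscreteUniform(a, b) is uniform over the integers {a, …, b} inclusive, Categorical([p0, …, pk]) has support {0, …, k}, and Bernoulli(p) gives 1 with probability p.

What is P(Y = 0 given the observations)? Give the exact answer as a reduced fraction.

P(Y = 0 | obs) = 3/11

Enumerate traces; 8 have nonzero weight after conditioning:
  (Y=0, W=1, X=1, Z=1) weight 1/100
  (Y=0, W=1, X=2, Z=1) weight 1/100
  (Y=0, W=1, X=3, Z=1) weight 1/100
  (Y=0, W=1, X=4, Z=1) weight 1/100
  (Y=1, W=0, X=1, Z=1) weight 2/75
  (Y=1, W=0, X=2, Z=1) weight 2/75
  (Y=1, W=0, X=3, Z=1) weight 2/75
  (Y=1, W=0, X=4, Z=1) weight 2/75
Group by Y:
  weight(Y=0) = 1/25
  weight(Y=1) = 8/75
Total weight = 1/25 + 8/75 = 11/75
P(Y=0 | obs) = 1/25 / 11/75 = 3/11
P(Y=1 | obs) = 8/75 / 11/75 = 8/11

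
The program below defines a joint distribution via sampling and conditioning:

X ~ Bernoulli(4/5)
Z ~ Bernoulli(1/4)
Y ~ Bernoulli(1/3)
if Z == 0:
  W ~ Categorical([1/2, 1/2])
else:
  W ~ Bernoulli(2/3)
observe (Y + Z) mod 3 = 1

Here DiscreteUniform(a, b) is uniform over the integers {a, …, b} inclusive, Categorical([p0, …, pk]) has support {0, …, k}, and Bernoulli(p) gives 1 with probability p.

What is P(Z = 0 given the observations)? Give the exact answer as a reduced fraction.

Enumerate traces; 8 have nonzero weight after conditioning:
  (X=0, Z=0, Y=1, W=0) weight 1/40
  (X=0, Z=0, Y=1, W=1) weight 1/40
  (X=0, Z=1, Y=0, W=0) weight 1/90
  (X=0, Z=1, Y=0, W=1) weight 1/45
  (X=1, Z=0, Y=1, W=0) weight 1/10
  (X=1, Z=0, Y=1, W=1) weight 1/10
  (X=1, Z=1, Y=0, W=0) weight 2/45
  (X=1, Z=1, Y=0, W=1) weight 4/45
Group by Z:
  weight(Z=0) = 1/4
  weight(Z=1) = 1/6
Total weight = 1/4 + 1/6 = 5/12
P(Z=0 | obs) = 1/4 / 5/12 = 3/5
P(Z=1 | obs) = 1/6 / 5/12 = 2/5

P(Z = 0 | obs) = 3/5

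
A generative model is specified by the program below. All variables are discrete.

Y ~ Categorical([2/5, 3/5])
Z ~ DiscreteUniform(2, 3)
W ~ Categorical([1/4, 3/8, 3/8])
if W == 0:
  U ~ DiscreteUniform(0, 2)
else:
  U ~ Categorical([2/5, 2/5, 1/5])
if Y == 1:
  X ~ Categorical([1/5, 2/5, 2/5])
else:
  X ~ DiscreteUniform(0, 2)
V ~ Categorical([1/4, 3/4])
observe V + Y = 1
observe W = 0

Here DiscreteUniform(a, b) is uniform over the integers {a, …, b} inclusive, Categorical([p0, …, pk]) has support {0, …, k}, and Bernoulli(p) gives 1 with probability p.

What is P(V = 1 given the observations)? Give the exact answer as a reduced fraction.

Enumerate traces; 36 have nonzero weight after conditioning:
  (Y=0, Z=2, W=0, U=0, X=0, V=1) weight 1/240
  (Y=0, Z=2, W=0, U=0, X=1, V=1) weight 1/240
  (Y=0, Z=2, W=0, U=0, X=2, V=1) weight 1/240
  (Y=0, Z=2, W=0, U=1, X=0, V=1) weight 1/240
  (Y=0, Z=2, W=0, U=1, X=1, V=1) weight 1/240
  (Y=0, Z=2, W=0, U=1, X=2, V=1) weight 1/240
  (Y=0, Z=2, W=0, U=2, X=0, V=1) weight 1/240
  (Y=0, Z=2, W=0, U=2, X=1, V=1) weight 1/240
  (Y=1, Z=2, W=0, U=0, X=0, V=0) weight 1/800
  … 27 more
Group by V:
  weight(V=0) = 3/80
  weight(V=1) = 3/40
Total weight = 3/80 + 3/40 = 9/80
P(V=0 | obs) = 3/80 / 9/80 = 1/3
P(V=1 | obs) = 3/40 / 9/80 = 2/3

P(V = 1 | obs) = 2/3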